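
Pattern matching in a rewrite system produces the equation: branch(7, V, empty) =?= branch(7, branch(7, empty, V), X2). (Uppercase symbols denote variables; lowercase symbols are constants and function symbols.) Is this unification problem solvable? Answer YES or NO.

Decompose branch/3: 7 =?= 7,  V =?= branch(7, empty, V),  empty =?= X2.
Delete trivial equation 7 =?= 7.
Occurs check fails: V occurs in branch(7, empty, V); the equation V =?= branch(7, empty, V) has no finite solution.

NO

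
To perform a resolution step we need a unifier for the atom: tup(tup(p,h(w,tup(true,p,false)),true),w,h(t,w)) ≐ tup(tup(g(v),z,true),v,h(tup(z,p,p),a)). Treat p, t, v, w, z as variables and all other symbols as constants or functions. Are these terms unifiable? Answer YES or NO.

Decompose tup/3: tup(p,h(w,tup(true,p,false)),true) ≐ tup(g(v),z,true),  w ≐ v,  h(t,w) ≐ h(tup(z,p,p),a).
Decompose tup/3: p ≐ g(v),  h(w,tup(true,p,false)) ≐ z,  true ≐ true.
Bind p := g(v); substituting into the 2 remaining equations that mention p gives: h(w,tup(true,g(v),false)) ≐ z,  h(t,w) ≐ h(tup(z,g(v),g(v)),a).
Bind z := h(w,tup(true,g(v),false)); substituting into the one remaining equation that mentions z gives: h(t,w) ≐ h(tup(h(w,tup(true,g(v),false)),g(v),g(v)),a).
Delete trivial equation true ≐ true.
Bind w := v; substituting into the remaining equation gives: h(t,v) ≐ h(tup(h(v,tup(true,g(v),false)),g(v),g(v)),a). Substituting into the earlier binding gives z := h(v,tup(true,g(v),false)).
Decompose h/2: t ≐ tup(h(v,tup(true,g(v),false)),g(v),g(v)),  v ≐ a.
Bind t := tup(h(v,tup(true,g(v),false)),g(v),g(v)); no other remaining equation mentions t.
Bind v := a. Substituting into the earlier bindings gives p := g(a), z := h(a,tup(true,g(a),false)), w := a, t := tup(h(a,tup(true,g(a),false)),g(a),g(a)).
No equations remain and no clash or occurs-check failure arose, so a unifier exists.

YES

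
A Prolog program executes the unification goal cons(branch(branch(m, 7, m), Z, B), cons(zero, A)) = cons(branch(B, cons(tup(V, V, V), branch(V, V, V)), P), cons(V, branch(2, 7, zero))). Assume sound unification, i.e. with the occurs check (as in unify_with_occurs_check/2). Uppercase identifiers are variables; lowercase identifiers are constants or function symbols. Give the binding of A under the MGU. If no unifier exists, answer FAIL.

Decompose cons/2: branch(branch(m, 7, m), Z, B) = branch(B, cons(tup(V, V, V), branch(V, V, V)), P),  cons(zero, A) = cons(V, branch(2, 7, zero)).
Decompose branch/3: branch(m, 7, m) = B,  Z = cons(tup(V, V, V), branch(V, V, V)),  B = P.
Bind B := branch(m, 7, m); substituting into the one remaining equation that mentions B gives: branch(m, 7, m) = P.
Bind Z := cons(tup(V, V, V), branch(V, V, V)); no other remaining equation mentions Z.
Bind P := branch(m, 7, m); no other remaining equation mentions P.
Decompose cons/2: zero = V,  A = branch(2, 7, zero).
Bind V := zero; no other remaining equation mentions V. Substituting into the earlier binding gives Z := cons(tup(zero, zero, zero), branch(zero, zero, zero)).
Bind A := branch(2, 7, zero).
MGU = { B = branch(m, 7, m), Z = cons(tup(zero, zero, zero), branch(zero, zero, zero)), P = branch(m, 7, m), V = zero, A = branch(2, 7, zero) }, so A = branch(2, 7, zero).

branch(2, 7, zero)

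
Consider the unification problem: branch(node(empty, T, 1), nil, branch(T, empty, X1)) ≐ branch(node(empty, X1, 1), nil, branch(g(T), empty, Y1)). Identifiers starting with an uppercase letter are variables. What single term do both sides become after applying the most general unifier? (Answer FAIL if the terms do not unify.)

Decompose branch/3: node(empty, T, 1) ≐ node(empty, X1, 1),  nil ≐ nil,  branch(T, empty, X1) ≐ branch(g(T), empty, Y1).
Decompose node/3: empty ≐ empty,  T ≐ X1,  1 ≐ 1.
Delete trivial equation empty ≐ empty.
Bind T := X1; substituting into the one remaining equation that mentions T gives: branch(X1, empty, X1) ≐ branch(g(X1), empty, Y1).
Delete trivial equation 1 ≐ 1.
Delete trivial equation nil ≐ nil.
Decompose branch/3: X1 ≐ g(X1),  empty ≐ empty,  X1 ≐ Y1.
Occurs check fails: X1 occurs in g(X1); the equation X1 ≐ g(X1) has no finite solution.

FAIL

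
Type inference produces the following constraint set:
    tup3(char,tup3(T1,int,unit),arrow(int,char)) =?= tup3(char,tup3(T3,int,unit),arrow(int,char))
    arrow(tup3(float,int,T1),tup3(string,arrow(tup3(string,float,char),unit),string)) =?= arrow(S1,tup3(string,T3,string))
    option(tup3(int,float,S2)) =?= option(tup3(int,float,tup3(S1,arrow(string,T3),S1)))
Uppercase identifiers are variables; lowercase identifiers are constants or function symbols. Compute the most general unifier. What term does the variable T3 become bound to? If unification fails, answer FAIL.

arrow(tup3(string,float,char),unit)

Decompose tup3/3: char =?= char,  tup3(T1,int,unit) =?= tup3(T3,int,unit),  arrow(int,char) =?= arrow(int,char).
Delete trivial equation char =?= char.
Decompose tup3/3: T1 =?= T3,  int =?= int,  unit =?= unit.
Bind T1 := T3; substituting into the one remaining equation that mentions T1 gives: arrow(tup3(float,int,T3),tup3(string,arrow(tup3(string,float,char),unit),string)) =?= arrow(S1,tup3(string,T3,string)).
Delete trivial equation int =?= int.
Delete trivial equation unit =?= unit.
Delete trivial equation arrow(int,char) =?= arrow(int,char).
Decompose arrow/2: tup3(float,int,T3) =?= S1,  tup3(string,arrow(tup3(string,float,char),unit),string) =?= tup3(string,T3,string).
Bind S1 := tup3(float,int,T3); substituting into the one remaining equation that mentions S1 gives: option(tup3(int,float,S2)) =?= option(tup3(int,float,tup3(tup3(float,int,T3),arrow(string,T3),tup3(float,int,T3)))).
Decompose tup3/3: string =?= string,  arrow(tup3(string,float,char),unit) =?= T3,  string =?= string.
Delete trivial equation string =?= string.
Bind T3 := arrow(tup3(string,float,char),unit); substituting into the one remaining equation that mentions T3 gives: option(tup3(int,float,S2)) =?= option(tup3(int,float,tup3(tup3(float,int,arrow(tup3(string,float,char),unit)),arrow(string,arrow(tup3(string,float,char),unit)),tup3(float,int,arrow(tup3(string,float,char),unit))))). Substituting into the earlier bindings gives T1 := arrow(tup3(string,float,char),unit), S1 := tup3(float,int,arrow(tup3(string,float,char),unit)).
Delete trivial equation string =?= string.
Decompose option/1: tup3(int,float,S2) =?= tup3(int,float,tup3(tup3(float,int,arrow(tup3(string,float,char),unit)),arrow(string,arrow(tup3(string,float,char),unit)),tup3(float,int,arrow(tup3(string,float,char),unit)))).
Decompose tup3/3: int =?= int,  float =?= float,  S2 =?= tup3(tup3(float,int,arrow(tup3(string,float,char),unit)),arrow(string,arrow(tup3(string,float,char),unit)),tup3(float,int,arrow(tup3(string,float,char),unit))).
Delete trivial equation int =?= int.
Delete trivial equation float =?= float.
Bind S2 := tup3(tup3(float,int,arrow(tup3(string,float,char),unit)),arrow(string,arrow(tup3(string,float,char),unit)),tup3(float,int,arrow(tup3(string,float,char),unit))).
MGU = { T1 ↦ arrow(tup3(string,float,char),unit), S1 ↦ tup3(float,int,arrow(tup3(string,float,char),unit)), T3 ↦ arrow(tup3(string,float,char),unit), S2 ↦ tup3(tup3(float,int,arrow(tup3(string,float,char),unit)),arrow(string,arrow(tup3(string,float,char),unit)),tup3(float,int,arrow(tup3(string,float,char),unit))) }, so T3 ↦ arrow(tup3(string,float,char),unit).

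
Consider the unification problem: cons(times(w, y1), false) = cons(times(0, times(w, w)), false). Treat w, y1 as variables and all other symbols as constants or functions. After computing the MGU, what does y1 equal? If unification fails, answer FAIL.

times(0, 0)

Decompose cons/2: times(w, y1) = times(0, times(w, w)),  false = false.
Decompose times/2: w = 0,  y1 = times(w, w).
Bind w := 0; substituting into the one remaining equation that mentions w gives: y1 = times(0, 0).
Bind y1 := times(0, 0); no other remaining equation mentions y1.
Delete trivial equation false = false.
MGU = { w ↦ 0, y1 ↦ times(0, 0) }, so y1 ↦ times(0, 0).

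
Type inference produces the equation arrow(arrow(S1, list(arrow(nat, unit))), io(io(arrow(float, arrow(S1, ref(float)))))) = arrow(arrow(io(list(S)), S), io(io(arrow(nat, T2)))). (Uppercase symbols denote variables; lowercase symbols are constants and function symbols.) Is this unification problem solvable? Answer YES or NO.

NO

Decompose arrow/2: arrow(S1, list(arrow(nat, unit))) = arrow(io(list(S)), S),  io(io(arrow(float, arrow(S1, ref(float))))) = io(io(arrow(nat, T2))).
Decompose arrow/2: S1 = io(list(S)),  list(arrow(nat, unit)) = S.
Bind S1 := io(list(S)); substituting into the one remaining equation that mentions S1 gives: io(io(arrow(float, arrow(io(list(S)), ref(float))))) = io(io(arrow(nat, T2))).
Bind S := list(arrow(nat, unit)); substituting into the remaining equation gives: io(io(arrow(float, arrow(io(list(list(arrow(nat, unit)))), ref(float))))) = io(io(arrow(nat, T2))). Substituting into the earlier binding gives S1 := io(list(list(arrow(nat, unit)))).
Decompose io/1: io(arrow(float, arrow(io(list(list(arrow(nat, unit)))), ref(float)))) = io(arrow(nat, T2)).
Decompose io/1: arrow(float, arrow(io(list(list(arrow(nat, unit)))), ref(float))) = arrow(nat, T2).
Decompose arrow/2: float = nat,  arrow(io(list(list(arrow(nat, unit)))), ref(float)) = T2.
Clash: constants float and nat differ; no unifier exists.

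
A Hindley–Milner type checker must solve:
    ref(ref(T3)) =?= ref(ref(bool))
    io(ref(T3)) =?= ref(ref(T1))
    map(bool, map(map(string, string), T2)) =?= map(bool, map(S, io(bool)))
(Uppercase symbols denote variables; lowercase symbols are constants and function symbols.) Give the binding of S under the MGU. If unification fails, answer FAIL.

Decompose ref/1: ref(T3) =?= ref(bool).
Decompose ref/1: T3 =?= bool.
Bind T3 := bool; substituting into the one remaining equation that mentions T3 gives: io(ref(bool)) =?= ref(ref(T1)).
Clash: head symbols differ (io/1 vs ref/1); no unifier exists.

FAIL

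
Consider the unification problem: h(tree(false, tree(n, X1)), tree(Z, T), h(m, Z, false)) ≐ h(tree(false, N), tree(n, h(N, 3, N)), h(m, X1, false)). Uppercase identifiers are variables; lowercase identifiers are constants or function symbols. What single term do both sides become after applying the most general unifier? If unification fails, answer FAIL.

h(tree(false, tree(n, n)), tree(n, h(tree(n, n), 3, tree(n, n))), h(m, n, false))

Decompose h/3: tree(false, tree(n, X1)) ≐ tree(false, N),  tree(Z, T) ≐ tree(n, h(N, 3, N)),  h(m, Z, false) ≐ h(m, X1, false).
Decompose tree/2: false ≐ false,  tree(n, X1) ≐ N.
Delete trivial equation false ≐ false.
Bind N := tree(n, X1); substituting into the one remaining equation that mentions N gives: tree(Z, T) ≐ tree(n, h(tree(n, X1), 3, tree(n, X1))).
Decompose tree/2: Z ≐ n,  T ≐ h(tree(n, X1), 3, tree(n, X1)).
Bind Z := n; substituting into the one remaining equation that mentions Z gives: h(m, n, false) ≐ h(m, X1, false).
Bind T := h(tree(n, X1), 3, tree(n, X1)); no other remaining equation mentions T.
Decompose h/3: m ≐ m,  n ≐ X1,  false ≐ false.
Delete trivial equation m ≐ m.
Bind X1 := n; no other remaining equation mentions X1. Substituting into the earlier bindings gives N := tree(n, n), T := h(tree(n, n), 3, tree(n, n)).
Delete trivial equation false ≐ false.
Applying the MGU to either side gives h(tree(false, tree(n, n)), tree(n, h(tree(n, n), 3, tree(n, n))), h(m, n, false)).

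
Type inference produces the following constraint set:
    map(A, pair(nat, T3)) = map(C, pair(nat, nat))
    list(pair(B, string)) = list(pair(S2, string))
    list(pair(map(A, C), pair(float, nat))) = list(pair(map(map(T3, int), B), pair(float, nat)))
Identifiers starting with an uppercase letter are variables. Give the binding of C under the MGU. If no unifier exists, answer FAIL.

map(nat, int)

Decompose map/2: A = C,  pair(nat, T3) = pair(nat, nat).
Bind A := C; substituting into the one remaining equation that mentions A gives: list(pair(map(C, C), pair(float, nat))) = list(pair(map(map(T3, int), B), pair(float, nat))).
Decompose pair/2: nat = nat,  T3 = nat.
Delete trivial equation nat = nat.
Bind T3 := nat; substituting into the one remaining equation that mentions T3 gives: list(pair(map(C, C), pair(float, nat))) = list(pair(map(map(nat, int), B), pair(float, nat))).
Decompose list/1: pair(B, string) = pair(S2, string).
Decompose pair/2: B = S2,  string = string.
Bind B := S2; substituting into the one remaining equation that mentions B gives: list(pair(map(C, C), pair(float, nat))) = list(pair(map(map(nat, int), S2), pair(float, nat))).
Delete trivial equation string = string.
Decompose list/1: pair(map(C, C), pair(float, nat)) = pair(map(map(nat, int), S2), pair(float, nat)).
Decompose pair/2: map(C, C) = map(map(nat, int), S2),  pair(float, nat) = pair(float, nat).
Decompose map/2: C = map(nat, int),  C = S2.
Bind C := map(nat, int); substituting into the one remaining equation that mentions C gives: map(nat, int) = S2. Substituting into the earlier binding gives A := map(nat, int).
Bind S2 := map(nat, int); no other remaining equation mentions S2. Substituting into the earlier binding gives B := map(nat, int).
Delete trivial equation pair(float, nat) = pair(float, nat).
MGU = { A -> map(nat, int), T3 -> nat, B -> map(nat, int), C -> map(nat, int), S2 -> map(nat, int) }, so C -> map(nat, int).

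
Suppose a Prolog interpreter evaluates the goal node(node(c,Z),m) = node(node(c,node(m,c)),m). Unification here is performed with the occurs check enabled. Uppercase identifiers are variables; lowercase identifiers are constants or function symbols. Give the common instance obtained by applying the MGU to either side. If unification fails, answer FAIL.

Decompose node/2: node(c,Z) = node(c,node(m,c)),  m = m.
Decompose node/2: c = c,  Z = node(m,c).
Delete trivial equation c = c.
Bind Z := node(m,c); no other remaining equation mentions Z.
Delete trivial equation m = m.
Applying the MGU to either side gives node(node(c,node(m,c)),m).

node(node(c,node(m,c)),m)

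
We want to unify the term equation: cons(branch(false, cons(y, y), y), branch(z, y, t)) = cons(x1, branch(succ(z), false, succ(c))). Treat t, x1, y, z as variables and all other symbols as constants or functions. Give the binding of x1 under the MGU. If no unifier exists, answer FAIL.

FAIL

Decompose cons/2: branch(false, cons(y, y), y) = x1,  branch(z, y, t) = branch(succ(z), false, succ(c)).
Bind x1 := branch(false, cons(y, y), y); no other remaining equation mentions x1.
Decompose branch/3: z = succ(z),  y = false,  t = succ(c).
Occurs check fails: z occurs in succ(z); the equation z = succ(z) has no finite solution.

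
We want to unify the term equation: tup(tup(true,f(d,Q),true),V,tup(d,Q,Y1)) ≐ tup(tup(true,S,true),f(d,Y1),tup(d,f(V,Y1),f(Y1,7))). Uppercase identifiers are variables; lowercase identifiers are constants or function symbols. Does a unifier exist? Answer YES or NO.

Decompose tup/3: tup(true,f(d,Q),true) ≐ tup(true,S,true),  V ≐ f(d,Y1),  tup(d,Q,Y1) ≐ tup(d,f(V,Y1),f(Y1,7)).
Decompose tup/3: true ≐ true,  f(d,Q) ≐ S,  true ≐ true.
Delete trivial equation true ≐ true.
Bind S := f(d,Q); no other remaining equation mentions S.
Delete trivial equation true ≐ true.
Bind V := f(d,Y1); substituting into the remaining equation gives: tup(d,Q,Y1) ≐ tup(d,f(f(d,Y1),Y1),f(Y1,7)).
Decompose tup/3: d ≐ d,  Q ≐ f(f(d,Y1),Y1),  Y1 ≐ f(Y1,7).
Delete trivial equation d ≐ d.
Bind Q := f(f(d,Y1),Y1); no other remaining equation mentions Q. Substituting into the earlier binding gives S := f(d,f(f(d,Y1),Y1)).
Occurs check fails: Y1 occurs in f(Y1,7); the equation Y1 ≐ f(Y1,7) has no finite solution.

NO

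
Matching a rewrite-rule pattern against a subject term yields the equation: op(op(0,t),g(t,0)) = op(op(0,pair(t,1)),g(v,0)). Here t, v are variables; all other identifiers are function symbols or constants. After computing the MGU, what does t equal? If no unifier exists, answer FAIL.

FAIL

Decompose op/2: op(0,t) = op(0,pair(t,1)),  g(t,0) = g(v,0).
Decompose op/2: 0 = 0,  t = pair(t,1).
Delete trivial equation 0 = 0.
Occurs check fails: t occurs in pair(t,1); the equation t = pair(t,1) has no finite solution.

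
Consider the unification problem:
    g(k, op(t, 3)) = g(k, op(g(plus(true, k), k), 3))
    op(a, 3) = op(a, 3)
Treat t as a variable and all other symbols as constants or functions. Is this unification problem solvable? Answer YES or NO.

YES

Decompose g/2: k = k,  op(t, 3) = op(g(plus(true, k), k), 3).
Delete trivial equation k = k.
Decompose op/2: t = g(plus(true, k), k),  3 = 3.
Bind t := g(plus(true, k), k); no other remaining equation mentions t.
Delete trivial equation 3 = 3.
Delete trivial equation op(a, 3) = op(a, 3).
No equations remain and no clash or occurs-check failure arose, so a unifier exists.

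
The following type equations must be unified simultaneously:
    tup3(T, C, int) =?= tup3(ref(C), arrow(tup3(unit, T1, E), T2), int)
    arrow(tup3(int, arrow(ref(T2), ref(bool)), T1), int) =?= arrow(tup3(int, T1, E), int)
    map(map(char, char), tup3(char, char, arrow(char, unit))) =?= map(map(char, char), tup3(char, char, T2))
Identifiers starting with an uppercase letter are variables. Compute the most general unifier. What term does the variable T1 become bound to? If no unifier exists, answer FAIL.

Decompose tup3/3: T =?= ref(C),  C =?= arrow(tup3(unit, T1, E), T2),  int =?= int.
Bind T := ref(C); no other remaining equation mentions T.
Bind C := arrow(tup3(unit, T1, E), T2); no other remaining equation mentions C. Substituting into the earlier binding gives T := ref(arrow(tup3(unit, T1, E), T2)).
Delete trivial equation int =?= int.
Decompose arrow/2: tup3(int, arrow(ref(T2), ref(bool)), T1) =?= tup3(int, T1, E),  int =?= int.
Decompose tup3/3: int =?= int,  arrow(ref(T2), ref(bool)) =?= T1,  T1 =?= E.
Delete trivial equation int =?= int.
Bind T1 := arrow(ref(T2), ref(bool)); substituting into the one remaining equation that mentions T1 gives: arrow(ref(T2), ref(bool)) =?= E. Substituting into the earlier bindings gives T := ref(arrow(tup3(unit, arrow(ref(T2), ref(bool)), E), T2)), C := arrow(tup3(unit, arrow(ref(T2), ref(bool)), E), T2).
Bind E := arrow(ref(T2), ref(bool)); no other remaining equation mentions E. Substituting into the earlier bindings gives T := ref(arrow(tup3(unit, arrow(ref(T2), ref(bool)), arrow(ref(T2), ref(bool))), T2)), C := arrow(tup3(unit, arrow(ref(T2), ref(bool)), arrow(ref(T2), ref(bool))), T2).
Delete trivial equation int =?= int.
Decompose map/2: map(char, char) =?= map(char, char),  tup3(char, char, arrow(char, unit)) =?= tup3(char, char, T2).
Delete trivial equation map(char, char) =?= map(char, char).
Decompose tup3/3: char =?= char,  char =?= char,  arrow(char, unit) =?= T2.
Delete trivial equation char =?= char.
Delete trivial equation char =?= char.
Bind T2 := arrow(char, unit). Substituting into the earlier bindings gives T := ref(arrow(tup3(unit, arrow(ref(arrow(char, unit)), ref(bool)), arrow(ref(arrow(char, unit)), ref(bool))), arrow(char, unit))), C := arrow(tup3(unit, arrow(ref(arrow(char, unit)), ref(bool)), arrow(ref(arrow(char, unit)), ref(bool))), arrow(char, unit)), T1 := arrow(ref(arrow(char, unit)), ref(bool)), E := arrow(ref(arrow(char, unit)), ref(bool)).
MGU = { T ↦ ref(arrow(tup3(unit, arrow(ref(arrow(char, unit)), ref(bool)), arrow(ref(arrow(char, unit)), ref(bool))), arrow(char, unit))), C ↦ arrow(tup3(unit, arrow(ref(arrow(char, unit)), ref(bool)), arrow(ref(arrow(char, unit)), ref(bool))), arrow(char, unit)), T1 ↦ arrow(ref(arrow(char, unit)), ref(bool)), E ↦ arrow(ref(arrow(char, unit)), ref(bool)), T2 ↦ arrow(char, unit) }, so T1 ↦ arrow(ref(arrow(char, unit)), ref(bool)).

arrow(ref(arrow(char, unit)), ref(bool))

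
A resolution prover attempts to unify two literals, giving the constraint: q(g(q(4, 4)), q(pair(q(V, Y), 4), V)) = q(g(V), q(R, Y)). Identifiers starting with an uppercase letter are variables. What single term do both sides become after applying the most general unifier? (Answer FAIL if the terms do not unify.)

Decompose q/2: g(q(4, 4)) = g(V),  q(pair(q(V, Y), 4), V) = q(R, Y).
Decompose g/1: q(4, 4) = V.
Bind V := q(4, 4); substituting into the remaining equation gives: q(pair(q(q(4, 4), Y), 4), q(4, 4)) = q(R, Y).
Decompose q/2: pair(q(q(4, 4), Y), 4) = R,  q(4, 4) = Y.
Bind R := pair(q(q(4, 4), Y), 4); no other remaining equation mentions R.
Bind Y := q(4, 4). Substituting into the earlier binding gives R := pair(q(q(4, 4), q(4, 4)), 4).
Applying the MGU to either side gives q(g(q(4, 4)), q(pair(q(q(4, 4), q(4, 4)), 4), q(4, 4))).

q(g(q(4, 4)), q(pair(q(q(4, 4), q(4, 4)), 4), q(4, 4)))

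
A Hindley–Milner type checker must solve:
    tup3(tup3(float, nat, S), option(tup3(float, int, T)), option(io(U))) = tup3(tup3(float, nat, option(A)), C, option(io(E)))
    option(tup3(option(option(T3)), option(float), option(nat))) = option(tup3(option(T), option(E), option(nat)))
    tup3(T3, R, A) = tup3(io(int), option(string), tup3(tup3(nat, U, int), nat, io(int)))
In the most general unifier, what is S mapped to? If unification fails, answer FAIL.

Decompose tup3/3: tup3(float, nat, S) = tup3(float, nat, option(A)),  option(tup3(float, int, T)) = C,  option(io(U)) = option(io(E)).
Decompose tup3/3: float = float,  nat = nat,  S = option(A).
Delete trivial equation float = float.
Delete trivial equation nat = nat.
Bind S := option(A); no other remaining equation mentions S.
Bind C := option(tup3(float, int, T)); no other remaining equation mentions C.
Decompose option/1: io(U) = io(E).
Decompose io/1: U = E.
Bind U := E; substituting into the one remaining equation that mentions U gives: tup3(T3, R, A) = tup3(io(int), option(string), tup3(tup3(nat, E, int), nat, io(int))).
Decompose option/1: tup3(option(option(T3)), option(float), option(nat)) = tup3(option(T), option(E), option(nat)).
Decompose tup3/3: option(option(T3)) = option(T),  option(float) = option(E),  option(nat) = option(nat).
Decompose option/1: option(T3) = T.
Bind T := option(T3); no other remaining equation mentions T. Substituting into the earlier binding gives C := option(tup3(float, int, option(T3))).
Decompose option/1: float = E.
Bind E := float; substituting into the one remaining equation that mentions E gives: tup3(T3, R, A) = tup3(io(int), option(string), tup3(tup3(nat, float, int), nat, io(int))). Substituting into the earlier binding gives U := float.
Delete trivial equation option(nat) = option(nat).
Decompose tup3/3: T3 = io(int),  R = option(string),  A = tup3(tup3(nat, float, int), nat, io(int)).
Bind T3 := io(int); no other remaining equation mentions T3. Substituting into the earlier bindings gives C := option(tup3(float, int, option(io(int)))), T := option(io(int)).
Bind R := option(string); no other remaining equation mentions R.
Bind A := tup3(tup3(nat, float, int), nat, io(int)). Substituting into the earlier binding gives S := option(tup3(tup3(nat, float, int), nat, io(int))).
MGU = { S -> option(tup3(tup3(nat, float, int), nat, io(int))), C -> option(tup3(float, int, option(io(int)))), U -> float, T -> option(io(int)), E -> float, T3 -> io(int), R -> option(string), A -> tup3(tup3(nat, float, int), nat, io(int)) }, so S -> option(tup3(tup3(nat, float, int), nat, io(int))).

option(tup3(tup3(nat, float, int), nat, io(int)))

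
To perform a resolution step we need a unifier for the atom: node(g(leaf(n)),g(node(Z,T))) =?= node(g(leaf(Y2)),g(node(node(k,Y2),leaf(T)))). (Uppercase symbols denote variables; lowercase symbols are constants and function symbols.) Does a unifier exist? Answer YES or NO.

Decompose node/2: g(leaf(n)) =?= g(leaf(Y2)),  g(node(Z,T)) =?= g(node(node(k,Y2),leaf(T))).
Decompose g/1: leaf(n) =?= leaf(Y2).
Decompose leaf/1: n =?= Y2.
Bind Y2 := n; substituting into the remaining equation gives: g(node(Z,T)) =?= g(node(node(k,n),leaf(T))).
Decompose g/1: node(Z,T) =?= node(node(k,n),leaf(T)).
Decompose node/2: Z =?= node(k,n),  T =?= leaf(T).
Bind Z := node(k,n); no other remaining equation mentions Z.
Occurs check fails: T occurs in leaf(T); the equation T =?= leaf(T) has no finite solution.

NO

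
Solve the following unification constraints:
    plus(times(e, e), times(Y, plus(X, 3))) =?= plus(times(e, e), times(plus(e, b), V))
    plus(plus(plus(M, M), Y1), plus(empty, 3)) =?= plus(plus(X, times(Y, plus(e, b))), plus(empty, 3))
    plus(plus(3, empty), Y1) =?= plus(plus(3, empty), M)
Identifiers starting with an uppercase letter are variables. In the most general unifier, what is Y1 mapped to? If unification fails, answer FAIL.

Decompose plus/2: times(e, e) =?= times(e, e),  times(Y, plus(X, 3)) =?= times(plus(e, b), V).
Delete trivial equation times(e, e) =?= times(e, e).
Decompose times/2: Y =?= plus(e, b),  plus(X, 3) =?= V.
Bind Y := plus(e, b); substituting into the one remaining equation that mentions Y gives: plus(plus(plus(M, M), Y1), plus(empty, 3)) =?= plus(plus(X, times(plus(e, b), plus(e, b))), plus(empty, 3)).
Bind V := plus(X, 3); no other remaining equation mentions V.
Decompose plus/2: plus(plus(M, M), Y1) =?= plus(X, times(plus(e, b), plus(e, b))),  plus(empty, 3) =?= plus(empty, 3).
Decompose plus/2: plus(M, M) =?= X,  Y1 =?= times(plus(e, b), plus(e, b)).
Bind X := plus(M, M); no other remaining equation mentions X. Substituting into the earlier binding gives V := plus(plus(M, M), 3).
Bind Y1 := times(plus(e, b), plus(e, b)); substituting into the one remaining equation that mentions Y1 gives: plus(plus(3, empty), times(plus(e, b), plus(e, b))) =?= plus(plus(3, empty), M).
Delete trivial equation plus(empty, 3) =?= plus(empty, 3).
Decompose plus/2: plus(3, empty) =?= plus(3, empty),  times(plus(e, b), plus(e, b)) =?= M.
Delete trivial equation plus(3, empty) =?= plus(3, empty).
Bind M := times(plus(e, b), plus(e, b)). Substituting into the earlier bindings gives V := plus(plus(times(plus(e, b), plus(e, b)), times(plus(e, b), plus(e, b))), 3), X := plus(times(plus(e, b), plus(e, b)), times(plus(e, b), plus(e, b))).
MGU = { Y -> plus(e, b), V -> plus(plus(times(plus(e, b), plus(e, b)), times(plus(e, b), plus(e, b))), 3), X -> plus(times(plus(e, b), plus(e, b)), times(plus(e, b), plus(e, b))), Y1 -> times(plus(e, b), plus(e, b)), M -> times(plus(e, b), plus(e, b)) }, so Y1 -> times(plus(e, b), plus(e, b)).

times(plus(e, b), plus(e, b))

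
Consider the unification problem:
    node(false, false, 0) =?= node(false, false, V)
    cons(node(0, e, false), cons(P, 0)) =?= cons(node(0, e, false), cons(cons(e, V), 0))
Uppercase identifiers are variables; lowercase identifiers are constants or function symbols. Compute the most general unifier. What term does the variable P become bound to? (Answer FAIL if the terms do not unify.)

cons(e, 0)

Decompose node/3: false =?= false,  false =?= false,  0 =?= V.
Delete trivial equation false =?= false.
Delete trivial equation false =?= false.
Bind V := 0; substituting into the remaining equation gives: cons(node(0, e, false), cons(P, 0)) =?= cons(node(0, e, false), cons(cons(e, 0), 0)).
Decompose cons/2: node(0, e, false) =?= node(0, e, false),  cons(P, 0) =?= cons(cons(e, 0), 0).
Delete trivial equation node(0, e, false) =?= node(0, e, false).
Decompose cons/2: P =?= cons(e, 0),  0 =?= 0.
Bind P := cons(e, 0); no other remaining equation mentions P.
Delete trivial equation 0 =?= 0.
MGU = { V := 0, P := cons(e, 0) }, so P := cons(e, 0).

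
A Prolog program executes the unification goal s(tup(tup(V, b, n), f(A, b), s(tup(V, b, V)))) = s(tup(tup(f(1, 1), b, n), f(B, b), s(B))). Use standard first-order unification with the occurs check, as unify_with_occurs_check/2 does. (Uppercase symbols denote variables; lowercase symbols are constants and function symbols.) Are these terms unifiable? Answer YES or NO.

Decompose s/1: tup(tup(V, b, n), f(A, b), s(tup(V, b, V))) = tup(tup(f(1, 1), b, n), f(B, b), s(B)).
Decompose tup/3: tup(V, b, n) = tup(f(1, 1), b, n),  f(A, b) = f(B, b),  s(tup(V, b, V)) = s(B).
Decompose tup/3: V = f(1, 1),  b = b,  n = n.
Bind V := f(1, 1); substituting into the one remaining equation that mentions V gives: s(tup(f(1, 1), b, f(1, 1))) = s(B).
Delete trivial equation b = b.
Delete trivial equation n = n.
Decompose f/2: A = B,  b = b.
Bind A := B; no other remaining equation mentions A.
Delete trivial equation b = b.
Decompose s/1: tup(f(1, 1), b, f(1, 1)) = B.
Bind B := tup(f(1, 1), b, f(1, 1)). Substituting into the earlier binding gives A := tup(f(1, 1), b, f(1, 1)).
No equations remain and no clash or occurs-check failure arose, so a unifier exists.

YES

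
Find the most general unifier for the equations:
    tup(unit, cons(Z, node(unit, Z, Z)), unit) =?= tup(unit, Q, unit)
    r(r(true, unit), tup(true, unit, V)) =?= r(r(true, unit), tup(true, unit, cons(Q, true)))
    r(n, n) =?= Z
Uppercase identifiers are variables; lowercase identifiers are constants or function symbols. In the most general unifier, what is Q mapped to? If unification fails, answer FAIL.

cons(r(n, n), node(unit, r(n, n), r(n, n)))

Decompose tup/3: unit =?= unit,  cons(Z, node(unit, Z, Z)) =?= Q,  unit =?= unit.
Delete trivial equation unit =?= unit.
Bind Q := cons(Z, node(unit, Z, Z)); substituting into the one remaining equation that mentions Q gives: r(r(true, unit), tup(true, unit, V)) =?= r(r(true, unit), tup(true, unit, cons(cons(Z, node(unit, Z, Z)), true))).
Delete trivial equation unit =?= unit.
Decompose r/2: r(true, unit) =?= r(true, unit),  tup(true, unit, V) =?= tup(true, unit, cons(cons(Z, node(unit, Z, Z)), true)).
Delete trivial equation r(true, unit) =?= r(true, unit).
Decompose tup/3: true =?= true,  unit =?= unit,  V =?= cons(cons(Z, node(unit, Z, Z)), true).
Delete trivial equation true =?= true.
Delete trivial equation unit =?= unit.
Bind V := cons(cons(Z, node(unit, Z, Z)), true); no other remaining equation mentions V.
Bind Z := r(n, n). Substituting into the earlier bindings gives Q := cons(r(n, n), node(unit, r(n, n), r(n, n))), V := cons(cons(r(n, n), node(unit, r(n, n), r(n, n))), true).
MGU = { Q := cons(r(n, n), node(unit, r(n, n), r(n, n))), V := cons(cons(r(n, n), node(unit, r(n, n), r(n, n))), true), Z := r(n, n) }, so Q := cons(r(n, n), node(unit, r(n, n), r(n, n))).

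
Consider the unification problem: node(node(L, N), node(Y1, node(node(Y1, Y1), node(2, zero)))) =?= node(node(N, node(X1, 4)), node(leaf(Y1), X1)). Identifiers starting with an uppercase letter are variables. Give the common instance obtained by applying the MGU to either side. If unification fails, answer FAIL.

Decompose node/2: node(L, N) =?= node(N, node(X1, 4)),  node(Y1, node(node(Y1, Y1), node(2, zero))) =?= node(leaf(Y1), X1).
Decompose node/2: L =?= N,  N =?= node(X1, 4).
Bind L := N; no other remaining equation mentions L.
Bind N := node(X1, 4); no other remaining equation mentions N. Substituting into the earlier binding gives L := node(X1, 4).
Decompose node/2: Y1 =?= leaf(Y1),  node(node(Y1, Y1), node(2, zero)) =?= X1.
Occurs check fails: Y1 occurs in leaf(Y1); the equation Y1 =?= leaf(Y1) has no finite solution.

FAIL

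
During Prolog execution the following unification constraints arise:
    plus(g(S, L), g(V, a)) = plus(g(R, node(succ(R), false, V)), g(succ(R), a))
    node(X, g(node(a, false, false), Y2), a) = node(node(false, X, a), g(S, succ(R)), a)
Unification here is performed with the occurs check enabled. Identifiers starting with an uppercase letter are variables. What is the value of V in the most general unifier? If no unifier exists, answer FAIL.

Decompose plus/2: g(S, L) = g(R, node(succ(R), false, V)),  g(V, a) = g(succ(R), a).
Decompose g/2: S = R,  L = node(succ(R), false, V).
Bind S := R; substituting into the one remaining equation that mentions S gives: node(X, g(node(a, false, false), Y2), a) = node(node(false, X, a), g(R, succ(R)), a).
Bind L := node(succ(R), false, V); no other remaining equation mentions L.
Decompose g/2: V = succ(R),  a = a.
Bind V := succ(R); no other remaining equation mentions V. Substituting into the earlier binding gives L := node(succ(R), false, succ(R)).
Delete trivial equation a = a.
Decompose node/3: X = node(false, X, a),  g(node(a, false, false), Y2) = g(R, succ(R)),  a = a.
Occurs check fails: X occurs in node(false, X, a); the equation X = node(false, X, a) has no finite solution.

FAIL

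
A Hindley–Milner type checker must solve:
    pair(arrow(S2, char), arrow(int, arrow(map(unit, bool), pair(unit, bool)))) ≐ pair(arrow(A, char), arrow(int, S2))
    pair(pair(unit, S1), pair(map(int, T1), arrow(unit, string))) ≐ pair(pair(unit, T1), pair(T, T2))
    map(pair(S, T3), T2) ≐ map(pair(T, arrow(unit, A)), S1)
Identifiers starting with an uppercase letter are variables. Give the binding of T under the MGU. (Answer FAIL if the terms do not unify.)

map(int, arrow(unit, string))

Decompose pair/2: arrow(S2, char) ≐ arrow(A, char),  arrow(int, arrow(map(unit, bool), pair(unit, bool))) ≐ arrow(int, S2).
Decompose arrow/2: S2 ≐ A,  char ≐ char.
Bind S2 := A; substituting into the one remaining equation that mentions S2 gives: arrow(int, arrow(map(unit, bool), pair(unit, bool))) ≐ arrow(int, A).
Delete trivial equation char ≐ char.
Decompose arrow/2: int ≐ int,  arrow(map(unit, bool), pair(unit, bool)) ≐ A.
Delete trivial equation int ≐ int.
Bind A := arrow(map(unit, bool), pair(unit, bool)); substituting into the one remaining equation that mentions A gives: map(pair(S, T3), T2) ≐ map(pair(T, arrow(unit, arrow(map(unit, bool), pair(unit, bool)))), S1). Substituting into the earlier binding gives S2 := arrow(map(unit, bool), pair(unit, bool)).
Decompose pair/2: pair(unit, S1) ≐ pair(unit, T1),  pair(map(int, T1), arrow(unit, string)) ≐ pair(T, T2).
Decompose pair/2: unit ≐ unit,  S1 ≐ T1.
Delete trivial equation unit ≐ unit.
Bind S1 := T1; substituting into the one remaining equation that mentions S1 gives: map(pair(S, T3), T2) ≐ map(pair(T, arrow(unit, arrow(map(unit, bool), pair(unit, bool)))), T1).
Decompose pair/2: map(int, T1) ≐ T,  arrow(unit, string) ≐ T2.
Bind T := map(int, T1); substituting into the one remaining equation that mentions T gives: map(pair(S, T3), T2) ≐ map(pair(map(int, T1), arrow(unit, arrow(map(unit, bool), pair(unit, bool)))), T1).
Bind T2 := arrow(unit, string); substituting into the remaining equation gives: map(pair(S, T3), arrow(unit, string)) ≐ map(pair(map(int, T1), arrow(unit, arrow(map(unit, bool), pair(unit, bool)))), T1).
Decompose map/2: pair(S, T3) ≐ pair(map(int, T1), arrow(unit, arrow(map(unit, bool), pair(unit, bool)))),  arrow(unit, string) ≐ T1.
Decompose pair/2: S ≐ map(int, T1),  T3 ≐ arrow(unit, arrow(map(unit, bool), pair(unit, bool))).
Bind S := map(int, T1); no other remaining equation mentions S.
Bind T3 := arrow(unit, arrow(map(unit, bool), pair(unit, bool))); no other remaining equation mentions T3.
Bind T1 := arrow(unit, string). Substituting into the earlier bindings gives S1 := arrow(unit, string), T := map(int, arrow(unit, string)), S := map(int, arrow(unit, string)).
MGU = { S2 := arrow(map(unit, bool), pair(unit, bool)), A := arrow(map(unit, bool), pair(unit, bool)), S1 := arrow(unit, string), T := map(int, arrow(unit, string)), T2 := arrow(unit, string), S := map(int, arrow(unit, string)), T3 := arrow(unit, arrow(map(unit, bool), pair(unit, bool))), T1 := arrow(unit, string) }, so T := map(int, arrow(unit, string)).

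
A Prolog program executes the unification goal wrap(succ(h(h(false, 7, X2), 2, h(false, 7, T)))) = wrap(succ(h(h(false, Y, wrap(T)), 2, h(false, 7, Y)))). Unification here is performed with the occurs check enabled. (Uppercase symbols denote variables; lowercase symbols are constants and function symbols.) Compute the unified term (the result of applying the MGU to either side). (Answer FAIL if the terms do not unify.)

wrap(succ(h(h(false, 7, wrap(7)), 2, h(false, 7, 7))))

Decompose wrap/1: succ(h(h(false, 7, X2), 2, h(false, 7, T))) = succ(h(h(false, Y, wrap(T)), 2, h(false, 7, Y))).
Decompose succ/1: h(h(false, 7, X2), 2, h(false, 7, T)) = h(h(false, Y, wrap(T)), 2, h(false, 7, Y)).
Decompose h/3: h(false, 7, X2) = h(false, Y, wrap(T)),  2 = 2,  h(false, 7, T) = h(false, 7, Y).
Decompose h/3: false = false,  7 = Y,  X2 = wrap(T).
Delete trivial equation false = false.
Bind Y := 7; substituting into the one remaining equation that mentions Y gives: h(false, 7, T) = h(false, 7, 7).
Bind X2 := wrap(T); no other remaining equation mentions X2.
Delete trivial equation 2 = 2.
Decompose h/3: false = false,  7 = 7,  T = 7.
Delete trivial equation false = false.
Delete trivial equation 7 = 7.
Bind T := 7. Substituting into the earlier binding gives X2 := wrap(7).
Applying the MGU to either side gives wrap(succ(h(h(false, 7, wrap(7)), 2, h(false, 7, 7)))).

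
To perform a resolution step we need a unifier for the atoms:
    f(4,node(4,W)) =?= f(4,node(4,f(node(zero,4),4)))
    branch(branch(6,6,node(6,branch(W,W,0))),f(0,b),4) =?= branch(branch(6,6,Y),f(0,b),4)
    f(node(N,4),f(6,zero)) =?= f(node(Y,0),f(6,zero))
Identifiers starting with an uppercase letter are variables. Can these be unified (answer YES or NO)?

Decompose f/2: 4 =?= 4,  node(4,W) =?= node(4,f(node(zero,4),4)).
Delete trivial equation 4 =?= 4.
Decompose node/2: 4 =?= 4,  W =?= f(node(zero,4),4).
Delete trivial equation 4 =?= 4.
Bind W := f(node(zero,4),4); substituting into the one remaining equation that mentions W gives: branch(branch(6,6,node(6,branch(f(node(zero,4),4),f(node(zero,4),4),0))),f(0,b),4) =?= branch(branch(6,6,Y),f(0,b),4).
Decompose branch/3: branch(6,6,node(6,branch(f(node(zero,4),4),f(node(zero,4),4),0))) =?= branch(6,6,Y),  f(0,b) =?= f(0,b),  4 =?= 4.
Decompose branch/3: 6 =?= 6,  6 =?= 6,  node(6,branch(f(node(zero,4),4),f(node(zero,4),4),0)) =?= Y.
Delete trivial equation 6 =?= 6.
Delete trivial equation 6 =?= 6.
Bind Y := node(6,branch(f(node(zero,4),4),f(node(zero,4),4),0)); substituting into the one remaining equation that mentions Y gives: f(node(N,4),f(6,zero)) =?= f(node(node(6,branch(f(node(zero,4),4),f(node(zero,4),4),0)),0),f(6,zero)).
Delete trivial equation f(0,b) =?= f(0,b).
Delete trivial equation 4 =?= 4.
Decompose f/2: node(N,4) =?= node(node(6,branch(f(node(zero,4),4),f(node(zero,4),4),0)),0),  f(6,zero) =?= f(6,zero).
Decompose node/2: N =?= node(6,branch(f(node(zero,4),4),f(node(zero,4),4),0)),  4 =?= 0.
Bind N := node(6,branch(f(node(zero,4),4),f(node(zero,4),4),0)); no other remaining equation mentions N.
Clash: constants 4 and 0 differ; no unifier exists.

NO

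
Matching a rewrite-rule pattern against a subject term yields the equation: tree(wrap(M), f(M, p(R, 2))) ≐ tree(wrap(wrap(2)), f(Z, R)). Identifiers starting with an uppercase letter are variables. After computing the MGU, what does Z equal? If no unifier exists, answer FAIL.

FAIL

Decompose tree/2: wrap(M) ≐ wrap(wrap(2)),  f(M, p(R, 2)) ≐ f(Z, R).
Decompose wrap/1: M ≐ wrap(2).
Bind M := wrap(2); substituting into the remaining equation gives: f(wrap(2), p(R, 2)) ≐ f(Z, R).
Decompose f/2: wrap(2) ≐ Z,  p(R, 2) ≐ R.
Bind Z := wrap(2); no other remaining equation mentions Z.
Occurs check fails: R occurs in p(R, 2); the equation R ≐ p(R, 2) has no finite solution.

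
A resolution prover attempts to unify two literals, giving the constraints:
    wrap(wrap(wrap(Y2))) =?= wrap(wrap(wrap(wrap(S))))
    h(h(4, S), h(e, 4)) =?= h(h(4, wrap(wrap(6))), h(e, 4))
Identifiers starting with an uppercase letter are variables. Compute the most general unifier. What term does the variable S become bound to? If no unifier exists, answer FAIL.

wrap(wrap(6))

Decompose wrap/1: wrap(wrap(Y2)) =?= wrap(wrap(wrap(S))).
Decompose wrap/1: wrap(Y2) =?= wrap(wrap(S)).
Decompose wrap/1: Y2 =?= wrap(S).
Bind Y2 := wrap(S); no other remaining equation mentions Y2.
Decompose h/2: h(4, S) =?= h(4, wrap(wrap(6))),  h(e, 4) =?= h(e, 4).
Decompose h/2: 4 =?= 4,  S =?= wrap(wrap(6)).
Delete trivial equation 4 =?= 4.
Bind S := wrap(wrap(6)); no other remaining equation mentions S. Substituting into the earlier binding gives Y2 := wrap(wrap(wrap(6))).
Delete trivial equation h(e, 4) =?= h(e, 4).
MGU = { Y2 ↦ wrap(wrap(wrap(6))), S ↦ wrap(wrap(6)) }, so S ↦ wrap(wrap(6)).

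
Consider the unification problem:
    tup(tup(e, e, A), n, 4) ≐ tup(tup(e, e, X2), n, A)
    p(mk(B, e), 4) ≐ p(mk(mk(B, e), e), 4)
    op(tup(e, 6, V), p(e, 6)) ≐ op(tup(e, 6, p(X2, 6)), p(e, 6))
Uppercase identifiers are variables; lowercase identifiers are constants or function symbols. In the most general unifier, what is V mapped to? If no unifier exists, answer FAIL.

Decompose tup/3: tup(e, e, A) ≐ tup(e, e, X2),  n ≐ n,  4 ≐ A.
Decompose tup/3: e ≐ e,  e ≐ e,  A ≐ X2.
Delete trivial equation e ≐ e.
Delete trivial equation e ≐ e.
Bind A := X2; substituting into the one remaining equation that mentions A gives: 4 ≐ X2.
Delete trivial equation n ≐ n.
Bind X2 := 4; substituting into the one remaining equation that mentions X2 gives: op(tup(e, 6, V), p(e, 6)) ≐ op(tup(e, 6, p(4, 6)), p(e, 6)). Substituting into the earlier binding gives A := 4.
Decompose p/2: mk(B, e) ≐ mk(mk(B, e), e),  4 ≐ 4.
Decompose mk/2: B ≐ mk(B, e),  e ≐ e.
Occurs check fails: B occurs in mk(B, e); the equation B ≐ mk(B, e) has no finite solution.

FAIL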